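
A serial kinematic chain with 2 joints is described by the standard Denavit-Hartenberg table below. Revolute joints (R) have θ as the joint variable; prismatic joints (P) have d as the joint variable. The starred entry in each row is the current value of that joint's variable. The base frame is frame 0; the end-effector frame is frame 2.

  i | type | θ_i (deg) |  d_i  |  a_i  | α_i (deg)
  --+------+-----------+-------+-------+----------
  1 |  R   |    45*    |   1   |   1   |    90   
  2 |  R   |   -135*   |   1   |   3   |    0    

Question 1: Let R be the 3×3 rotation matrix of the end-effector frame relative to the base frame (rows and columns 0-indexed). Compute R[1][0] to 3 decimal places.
End-effector x-axis (col 0 of R) = (-0.5000,-0.5000,-0.7071)
R[1][0] = -0.5000

-0.500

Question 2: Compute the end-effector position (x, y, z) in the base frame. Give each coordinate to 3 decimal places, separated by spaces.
-0.086 -1.500 -1.121

after link 1: o_1 = (0.7071, 0.7071, 1.0000)
after link 2: o_2 = (-0.0858, -1.5000, -1.1213)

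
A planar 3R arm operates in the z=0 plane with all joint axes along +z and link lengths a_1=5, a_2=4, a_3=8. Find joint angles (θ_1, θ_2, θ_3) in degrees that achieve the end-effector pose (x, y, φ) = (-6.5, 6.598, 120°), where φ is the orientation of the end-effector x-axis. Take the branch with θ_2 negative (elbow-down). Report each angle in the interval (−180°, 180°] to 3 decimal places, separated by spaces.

wrist centre = target − a_3·(cos φ, sin φ) = (-2.5000, -0.3302)
cos θ_2 = (6.3590−5²−4²)/(2·5·4) = -0.8660; θ_2 = -149.9999° (elbow-down)
β = atan2(-0.3302,-2.5000) = -172.4759°; ψ = atan2(-2.0000,1.5359) = -52.4776°
θ_1 = β − ψ = -119.9983°
θ_3 = φ − θ_1 − θ_2 = 29.9981° (wrapped to (-180°,180°])

-119.998 -150.000 29.998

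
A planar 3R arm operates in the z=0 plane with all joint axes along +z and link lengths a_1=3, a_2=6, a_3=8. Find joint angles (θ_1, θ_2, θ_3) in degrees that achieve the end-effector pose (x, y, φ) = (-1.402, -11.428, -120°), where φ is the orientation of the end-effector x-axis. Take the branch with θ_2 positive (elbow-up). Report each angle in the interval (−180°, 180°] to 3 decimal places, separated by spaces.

wrist centre = target − a_3·(cos φ, sin φ) = (2.5980, -4.4998)
cos θ_2 = (26.9978−3²−6²)/(2·3·6) = -0.5001; θ_2 = 120.0041° (elbow-up)
β = atan2(-4.4998,2.5980) = -59.9996°; ψ = atan2(5.1959,-0.0004) = 90.0041°
θ_1 = β − ψ = -150.0037°
θ_3 = φ − θ_1 − θ_2 = -90.0004° (wrapped to (-180°,180°])

-150.004 120.004 -90.000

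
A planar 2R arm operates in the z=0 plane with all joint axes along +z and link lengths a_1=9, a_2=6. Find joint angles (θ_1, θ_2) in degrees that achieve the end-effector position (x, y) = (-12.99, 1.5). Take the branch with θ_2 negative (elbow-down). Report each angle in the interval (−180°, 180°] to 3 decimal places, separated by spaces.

cos θ_2 = (170.9901−9²−6²)/(2·9·6) = 0.4999; θ_2 = -60.0061° (elbow-down)
β = atan2(1.5000,-12.9900) = 173.4130°; ψ = atan2(-5.1965,11.9995) = -23.4155°
θ_1 = β − ψ = 196.8285°

-163.172 -60.006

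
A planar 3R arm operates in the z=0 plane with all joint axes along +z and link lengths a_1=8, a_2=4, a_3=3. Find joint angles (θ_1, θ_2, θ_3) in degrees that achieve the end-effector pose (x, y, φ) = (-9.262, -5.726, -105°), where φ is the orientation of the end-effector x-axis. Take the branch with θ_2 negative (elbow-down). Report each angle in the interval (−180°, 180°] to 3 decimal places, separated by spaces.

-135.002 -89.997 119.999

wrist centre = target − a_3·(cos φ, sin φ) = (-8.4855, -2.8282)
cos θ_2 = (80.0033−8²−4²)/(2·8·4) = 0.0001; θ_2 = -89.9971° (elbow-down)
β = atan2(-2.8282,-8.4855) = -161.5668°; ψ = atan2(-4.0000,8.0002) = -26.5645°
θ_1 = β − ψ = -135.0024°
θ_3 = φ − θ_1 − θ_2 = 119.9994° (wrapped to (-180°,180°])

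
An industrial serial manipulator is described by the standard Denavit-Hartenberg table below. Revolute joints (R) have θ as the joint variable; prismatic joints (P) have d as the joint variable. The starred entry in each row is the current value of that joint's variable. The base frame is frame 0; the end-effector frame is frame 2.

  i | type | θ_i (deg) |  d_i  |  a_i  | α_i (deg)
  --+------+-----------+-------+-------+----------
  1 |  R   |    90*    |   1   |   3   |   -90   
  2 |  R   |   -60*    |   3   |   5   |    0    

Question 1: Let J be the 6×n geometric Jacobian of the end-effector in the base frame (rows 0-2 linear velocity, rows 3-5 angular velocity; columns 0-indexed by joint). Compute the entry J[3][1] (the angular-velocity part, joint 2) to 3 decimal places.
axis z_1 = (-1.0000,0.0000,0.0000); lever o_n−o_1 = (-3.0000,2.5000,4.3301)
cross product → J_v[:, 1] = (0.0000,4.3301,-2.5000)
J_ω[:, 1] = z_1
entry J[3][1] = -1.0000

-1.000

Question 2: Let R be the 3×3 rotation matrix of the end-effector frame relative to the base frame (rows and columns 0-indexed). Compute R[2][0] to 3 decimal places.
0.866

End-effector x-axis (col 0 of R) = (0.0000,0.5000,0.8660)
R[2][0] = 0.8660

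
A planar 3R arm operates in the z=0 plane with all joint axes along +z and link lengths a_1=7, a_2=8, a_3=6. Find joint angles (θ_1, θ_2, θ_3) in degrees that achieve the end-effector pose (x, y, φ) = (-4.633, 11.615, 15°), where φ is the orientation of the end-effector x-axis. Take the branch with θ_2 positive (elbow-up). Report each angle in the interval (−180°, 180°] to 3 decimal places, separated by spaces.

wrist centre = target − a_3·(cos φ, sin φ) = (-10.4286, 10.0621)
cos θ_2 = (210.0003−7²−8²)/(2·7·8) = 0.8661; θ_2 = 29.9944° (elbow-up)
β = atan2(10.0621,-10.4286) = 136.0246°; ψ = atan2(3.9993,13.9286) = 16.0204°
θ_1 = β − ψ = 120.0042°
θ_3 = φ − θ_1 − θ_2 = -134.9986° (wrapped to (-180°,180°])

120.004 29.994 -134.999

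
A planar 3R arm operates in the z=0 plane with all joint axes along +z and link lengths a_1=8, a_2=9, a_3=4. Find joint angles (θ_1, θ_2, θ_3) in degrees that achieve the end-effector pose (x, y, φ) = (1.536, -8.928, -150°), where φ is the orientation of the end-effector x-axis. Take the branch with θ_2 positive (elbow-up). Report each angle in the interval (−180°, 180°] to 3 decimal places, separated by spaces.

-119.999 120.001 -150.002

wrist centre = target − a_3·(cos φ, sin φ) = (5.0001, -6.9280)
cos θ_2 = (72.9982−8²−9²)/(2·8·9) = -0.5000; θ_2 = 120.0008° (elbow-up)
β = atan2(-6.9280,5.0001) = -54.1811°; ψ = atan2(7.7942,3.4999) = 65.8180°
θ_1 = β − ψ = -119.9992°
θ_3 = φ − θ_1 − θ_2 = -150.0017° (wrapped to (-180°,180°])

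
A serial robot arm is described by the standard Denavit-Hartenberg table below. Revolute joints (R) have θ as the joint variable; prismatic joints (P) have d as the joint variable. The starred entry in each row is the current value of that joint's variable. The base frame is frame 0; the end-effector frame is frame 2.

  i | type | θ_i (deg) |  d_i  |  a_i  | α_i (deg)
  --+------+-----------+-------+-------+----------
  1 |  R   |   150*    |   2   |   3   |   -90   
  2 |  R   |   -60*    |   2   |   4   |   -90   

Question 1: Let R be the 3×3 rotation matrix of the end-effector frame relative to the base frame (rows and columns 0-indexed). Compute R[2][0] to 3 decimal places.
0.866

End-effector x-axis (col 0 of R) = (-0.4330,0.2500,0.8660)
R[2][0] = 0.8660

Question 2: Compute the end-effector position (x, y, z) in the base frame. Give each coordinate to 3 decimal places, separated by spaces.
-5.330 0.768 5.464

after link 1: o_1 = (-2.5981, 1.5000, 2.0000)
after link 2: o_2 = (-5.3301, 0.7679, 5.4641)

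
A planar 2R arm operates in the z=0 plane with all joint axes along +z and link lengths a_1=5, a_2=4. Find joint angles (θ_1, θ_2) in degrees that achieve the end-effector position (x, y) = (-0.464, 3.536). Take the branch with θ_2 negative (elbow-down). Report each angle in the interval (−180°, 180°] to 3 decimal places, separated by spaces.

149.959 -134.994

cos θ_2 = (12.7186−5²−4²)/(2·5·4) = -0.7070; θ_2 = -134.9942° (elbow-down)
β = atan2(3.5360,-0.4640) = 97.4757°; ψ = atan2(-2.8287,2.1719) = -52.4833°
θ_1 = β − ψ = 149.9590°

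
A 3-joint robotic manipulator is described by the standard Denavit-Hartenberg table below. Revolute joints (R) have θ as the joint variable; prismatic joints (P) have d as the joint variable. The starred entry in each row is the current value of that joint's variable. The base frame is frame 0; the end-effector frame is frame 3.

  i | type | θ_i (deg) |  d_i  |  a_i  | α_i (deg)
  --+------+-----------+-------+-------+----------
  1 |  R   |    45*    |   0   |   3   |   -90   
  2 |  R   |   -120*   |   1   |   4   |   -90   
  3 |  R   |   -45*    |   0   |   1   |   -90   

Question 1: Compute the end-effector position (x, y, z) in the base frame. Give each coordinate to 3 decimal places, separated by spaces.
after link 1: o_1 = (2.1213, 2.1213, 0.0000)
after link 2: o_2 = (0.0000, 1.4142, 3.4641)
after link 3: o_3 = (-0.7500, 1.6642, 4.0765)

-0.750 1.664 4.076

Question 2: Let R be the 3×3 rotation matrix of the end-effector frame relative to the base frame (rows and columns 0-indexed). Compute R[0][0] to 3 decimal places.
End-effector x-axis (col 0 of R) = (-0.7500,0.2500,0.6124)
R[0][0] = -0.7500

-0.750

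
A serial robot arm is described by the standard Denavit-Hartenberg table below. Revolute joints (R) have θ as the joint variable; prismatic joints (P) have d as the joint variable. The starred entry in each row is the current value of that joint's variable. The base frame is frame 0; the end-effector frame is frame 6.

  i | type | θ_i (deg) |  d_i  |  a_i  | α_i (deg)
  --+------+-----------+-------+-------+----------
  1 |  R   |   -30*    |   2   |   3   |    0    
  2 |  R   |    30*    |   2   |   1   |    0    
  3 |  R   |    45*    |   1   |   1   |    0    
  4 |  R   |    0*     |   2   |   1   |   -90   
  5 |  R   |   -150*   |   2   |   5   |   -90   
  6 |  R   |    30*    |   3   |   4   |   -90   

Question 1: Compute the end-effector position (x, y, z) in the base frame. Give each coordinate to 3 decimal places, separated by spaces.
0.890 -4.208 13.830

after link 1: o_1 = (2.5981, -1.5000, 2.0000)
after link 2: o_2 = (3.5981, -1.5000, 4.0000)
after link 3: o_3 = (4.3052, -0.7929, 5.0000)
after link 4: o_4 = (5.0123, -0.0858, 7.0000)
after link 5: o_5 = (0.5362, -1.7334, 9.5000)
after link 6: o_6 = (0.8898, -4.2083, 13.8301)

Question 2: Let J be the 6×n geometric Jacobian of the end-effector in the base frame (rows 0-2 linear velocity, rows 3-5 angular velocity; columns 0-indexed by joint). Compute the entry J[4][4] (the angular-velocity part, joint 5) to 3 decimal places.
0.707

axis z_4 = (-0.7071,0.7071,0.0000); lever o_n−o_4 = (-4.1225,-4.1225,6.8301)
cross product → J_v[:, 4] = (4.8296,4.8296,5.8301)
J_ω[:, 4] = z_4
entry J[4][4] = 0.7071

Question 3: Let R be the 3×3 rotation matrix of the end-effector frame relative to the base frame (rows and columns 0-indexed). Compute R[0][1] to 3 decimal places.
End-effector y-axis (col 1 of R) = (-0.3536,-0.3536,-0.8660)
R[0][1] = -0.3536

-0.354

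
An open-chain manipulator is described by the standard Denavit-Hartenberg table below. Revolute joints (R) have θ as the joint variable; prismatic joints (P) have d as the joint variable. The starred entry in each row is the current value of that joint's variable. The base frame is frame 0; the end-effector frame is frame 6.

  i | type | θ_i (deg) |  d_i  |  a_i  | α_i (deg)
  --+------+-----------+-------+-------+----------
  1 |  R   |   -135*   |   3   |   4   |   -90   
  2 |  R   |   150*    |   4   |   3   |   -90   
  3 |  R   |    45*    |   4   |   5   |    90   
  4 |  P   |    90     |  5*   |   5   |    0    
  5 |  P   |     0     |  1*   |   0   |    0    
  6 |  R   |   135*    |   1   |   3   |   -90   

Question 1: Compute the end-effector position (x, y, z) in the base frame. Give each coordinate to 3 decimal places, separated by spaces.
10.607 0.829 3.964

after link 1: o_1 = (-2.8284, -2.8284, 3.0000)
after link 2: o_2 = (1.8371, -3.8197, 1.5000)
after link 3: o_3 = (2.9164, 2.2595, 3.1963)
after link 4: o_4 = (9.3492, 3.6924, 5.7587)
after link 5: o_5 = (10.2822, 3.6254, 5.4051)
after link 6: o_6 = (10.6074, 0.8292, 3.9645)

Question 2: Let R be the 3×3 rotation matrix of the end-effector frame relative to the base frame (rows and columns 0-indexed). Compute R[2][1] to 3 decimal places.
0.354

End-effector y-axis (col 1 of R) = (-0.9330,0.0670,0.3536)
R[2][1] = 0.3536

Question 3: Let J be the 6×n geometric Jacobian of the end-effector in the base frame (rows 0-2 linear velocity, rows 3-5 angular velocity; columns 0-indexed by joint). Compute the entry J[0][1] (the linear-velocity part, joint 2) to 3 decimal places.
-0.682

axis z_1 = (0.7071,-0.7071,0.0000); lever o_n−o_1 = (13.4358,3.6576,0.9645)
cross product → J_v[:, 1] = (-0.6820,-0.6820,12.0868)
J_ω[:, 1] = z_1
entry J[0][1] = -0.6820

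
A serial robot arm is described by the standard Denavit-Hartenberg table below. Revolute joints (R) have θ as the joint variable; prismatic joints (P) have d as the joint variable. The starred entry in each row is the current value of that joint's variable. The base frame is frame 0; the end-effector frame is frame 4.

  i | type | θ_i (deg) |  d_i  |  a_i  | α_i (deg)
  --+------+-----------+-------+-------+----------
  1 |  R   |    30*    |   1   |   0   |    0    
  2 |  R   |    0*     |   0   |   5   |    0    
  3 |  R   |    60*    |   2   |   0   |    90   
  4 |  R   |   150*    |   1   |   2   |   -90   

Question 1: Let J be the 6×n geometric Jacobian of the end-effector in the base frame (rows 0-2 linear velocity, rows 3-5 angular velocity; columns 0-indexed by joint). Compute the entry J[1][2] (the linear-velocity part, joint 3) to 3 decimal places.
axis z_2 = (0.0000,0.0000,1.0000); lever o_n−o_2 = (1.0000,-1.7321,3.0000)
cross product → J_v[:, 2] = (1.7321,1.0000,-0.0000)
J_ω[:, 2] = z_2
entry J[1][2] = 1.0000

1.000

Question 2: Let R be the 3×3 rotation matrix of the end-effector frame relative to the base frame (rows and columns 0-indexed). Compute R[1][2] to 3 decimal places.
End-effector z-axis (col 2 of R) = (0.0000,-0.5000,-0.8660)
R[1][2] = -0.5000

-0.500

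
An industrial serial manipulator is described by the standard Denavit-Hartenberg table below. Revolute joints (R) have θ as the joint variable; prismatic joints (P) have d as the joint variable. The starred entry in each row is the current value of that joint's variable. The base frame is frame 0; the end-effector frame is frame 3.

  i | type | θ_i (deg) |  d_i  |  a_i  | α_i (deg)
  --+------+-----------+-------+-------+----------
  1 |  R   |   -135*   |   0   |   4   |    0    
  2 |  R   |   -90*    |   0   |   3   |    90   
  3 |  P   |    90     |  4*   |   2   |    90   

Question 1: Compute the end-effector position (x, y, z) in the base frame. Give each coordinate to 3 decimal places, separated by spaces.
-2.121 2.121 2.000

after link 1: o_1 = (-2.8284, -2.8284, 0.0000)
after link 2: o_2 = (-4.9497, -0.7071, 0.0000)
after link 3: o_3 = (-2.1213, 2.1213, 2.0000)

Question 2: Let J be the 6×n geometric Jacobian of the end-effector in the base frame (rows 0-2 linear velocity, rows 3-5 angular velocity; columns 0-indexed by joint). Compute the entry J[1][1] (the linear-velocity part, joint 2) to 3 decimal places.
axis z_1 = (0.0000,0.0000,1.0000); lever o_n−o_1 = (0.7071,4.9497,2.0000)
cross product → J_v[:, 1] = (-4.9497,0.7071,0.0000)
J_ω[:, 1] = z_1
entry J[1][1] = 0.7071

0.707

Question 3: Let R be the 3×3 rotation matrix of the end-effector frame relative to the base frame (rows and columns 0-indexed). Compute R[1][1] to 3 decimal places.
End-effector y-axis (col 1 of R) = (0.7071,0.7071,0.0000)
R[1][1] = 0.7071

0.707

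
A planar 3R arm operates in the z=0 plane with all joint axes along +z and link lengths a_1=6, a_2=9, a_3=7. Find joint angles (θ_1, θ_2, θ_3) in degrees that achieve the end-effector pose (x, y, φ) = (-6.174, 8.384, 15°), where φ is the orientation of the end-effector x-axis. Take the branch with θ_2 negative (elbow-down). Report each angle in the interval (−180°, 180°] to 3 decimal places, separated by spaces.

171.139 -30.010 -126.129

wrist centre = target − a_3·(cos φ, sin φ) = (-12.9355, 6.5723)
cos θ_2 = (210.5214−6²−9²)/(2·6·9) = 0.8659; θ_2 = -30.0100° (elbow-down)
β = atan2(6.5723,-12.9355) = 153.0658°; ψ = atan2(-4.5014,13.7934) = -18.0736°
θ_1 = β − ψ = 171.1393°
θ_3 = φ − θ_1 − θ_2 = -126.1294° (wrapped to (-180°,180°])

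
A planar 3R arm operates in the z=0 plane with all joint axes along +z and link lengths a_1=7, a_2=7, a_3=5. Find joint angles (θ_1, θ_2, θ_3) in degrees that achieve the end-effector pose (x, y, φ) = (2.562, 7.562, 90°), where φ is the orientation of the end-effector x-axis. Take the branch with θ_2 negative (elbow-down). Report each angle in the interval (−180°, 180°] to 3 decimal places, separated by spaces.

120.001 -150.002 120.001

wrist centre = target − a_3·(cos φ, sin φ) = (2.5620, 2.5620)
cos θ_2 = (13.1277−7²−7²)/(2·7·7) = -0.8660; θ_2 = -150.0021° (elbow-down)
β = atan2(2.5620,2.5620) = 45.0000°; ψ = atan2(-3.4998,0.9377) = -75.0011°
θ_1 = β − ψ = 120.0011°
θ_3 = φ − θ_1 − θ_2 = 120.0011° (wrapped to (-180°,180°])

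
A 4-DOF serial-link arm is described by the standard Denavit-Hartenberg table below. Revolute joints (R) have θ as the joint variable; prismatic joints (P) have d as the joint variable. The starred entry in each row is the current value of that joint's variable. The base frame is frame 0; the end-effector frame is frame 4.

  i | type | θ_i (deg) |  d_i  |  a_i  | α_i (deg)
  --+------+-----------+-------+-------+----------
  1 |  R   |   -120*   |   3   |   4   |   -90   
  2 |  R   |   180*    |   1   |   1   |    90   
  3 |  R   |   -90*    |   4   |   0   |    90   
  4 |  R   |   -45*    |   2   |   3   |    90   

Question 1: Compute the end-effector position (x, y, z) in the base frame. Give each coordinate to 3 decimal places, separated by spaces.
-3.471 -3.769 1.121

after link 1: o_1 = (-2.0000, -3.4641, 3.0000)
after link 2: o_2 = (-0.6340, -3.0981, 3.0000)
after link 3: o_3 = (-0.6340, -3.0981, -1.0000)
after link 4: o_4 = (-3.4711, -3.7695, 1.1213)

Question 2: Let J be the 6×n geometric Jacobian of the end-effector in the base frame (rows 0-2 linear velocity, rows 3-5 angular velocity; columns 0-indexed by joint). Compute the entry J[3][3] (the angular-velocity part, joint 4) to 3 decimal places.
axis z_3 = (-0.5000,-0.8660,0.0000); lever o_n−o_3 = (-2.8371,-0.6714,2.1213)
cross product → J_v[:, 3] = (-1.8371,1.0607,-2.1213)
J_ω[:, 3] = z_3
entry J[3][3] = -0.5000

-0.500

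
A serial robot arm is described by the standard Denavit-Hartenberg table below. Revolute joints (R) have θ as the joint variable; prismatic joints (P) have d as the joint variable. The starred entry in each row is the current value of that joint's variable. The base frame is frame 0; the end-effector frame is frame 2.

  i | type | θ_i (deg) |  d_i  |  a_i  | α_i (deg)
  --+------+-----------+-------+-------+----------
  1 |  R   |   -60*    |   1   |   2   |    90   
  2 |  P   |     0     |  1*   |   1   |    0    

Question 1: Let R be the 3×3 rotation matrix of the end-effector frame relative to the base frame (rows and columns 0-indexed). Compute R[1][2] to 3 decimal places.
End-effector z-axis (col 2 of R) = (-0.8660,-0.5000,0.0000)
R[1][2] = -0.5000

-0.500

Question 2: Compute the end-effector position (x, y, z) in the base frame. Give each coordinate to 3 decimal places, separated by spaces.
after link 1: o_1 = (1.0000, -1.7321, 1.0000)
after link 2: o_2 = (0.6340, -3.0981, 1.0000)

0.634 -3.098 1.000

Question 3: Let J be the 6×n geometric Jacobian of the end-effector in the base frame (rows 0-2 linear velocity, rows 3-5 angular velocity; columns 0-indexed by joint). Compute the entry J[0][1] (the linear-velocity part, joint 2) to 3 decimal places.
prismatic axis z_1 = (-0.8660,-0.5000,0.0000)
J_v[:, 1] = z_1; J_ω[:, 1] = (0,0,0)
entry J[0][1] = -0.8660

-0.866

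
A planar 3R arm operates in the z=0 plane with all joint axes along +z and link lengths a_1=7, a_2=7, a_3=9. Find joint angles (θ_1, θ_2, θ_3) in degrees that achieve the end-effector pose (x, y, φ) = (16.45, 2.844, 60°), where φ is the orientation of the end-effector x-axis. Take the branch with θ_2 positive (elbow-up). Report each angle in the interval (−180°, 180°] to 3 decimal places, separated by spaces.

-44.997 44.991 60.006

wrist centre = target − a_3·(cos φ, sin φ) = (11.9500, -4.9502)
cos θ_2 = (167.3073−7²−7²)/(2·7·7) = 0.7072; θ_2 = 44.9911° (elbow-up)
β = atan2(-4.9502,11.9500) = -22.5015°; ψ = atan2(4.9490,11.9505) = 22.4955°
θ_1 = β − ψ = -44.9971°
θ_3 = φ − θ_1 − θ_2 = 60.0060° (wrapped to (-180°,180°])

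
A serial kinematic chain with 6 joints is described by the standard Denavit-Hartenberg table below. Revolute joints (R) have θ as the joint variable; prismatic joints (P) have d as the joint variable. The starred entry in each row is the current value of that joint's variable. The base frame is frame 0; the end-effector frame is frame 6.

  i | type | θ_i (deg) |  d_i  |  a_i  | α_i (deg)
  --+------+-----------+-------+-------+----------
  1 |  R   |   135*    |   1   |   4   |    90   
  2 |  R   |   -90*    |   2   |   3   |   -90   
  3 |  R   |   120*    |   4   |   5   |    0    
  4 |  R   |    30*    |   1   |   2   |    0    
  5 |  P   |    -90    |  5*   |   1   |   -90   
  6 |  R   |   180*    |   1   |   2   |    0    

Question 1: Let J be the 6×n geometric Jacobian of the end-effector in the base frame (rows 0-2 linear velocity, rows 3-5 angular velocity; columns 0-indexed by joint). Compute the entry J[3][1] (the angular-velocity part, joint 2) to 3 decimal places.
axis z_1 = (0.7071,0.7071,0.0000); lever o_n−o_1 = (-9.1670,4.9751,2.5981)
cross product → J_v[:, 1] = (1.8371,-1.8371,10.0000)
J_ω[:, 1] = z_1
entry J[3][1] = 0.7071

0.707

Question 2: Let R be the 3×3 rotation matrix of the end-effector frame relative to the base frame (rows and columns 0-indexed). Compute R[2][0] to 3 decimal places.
End-effector x-axis (col 0 of R) = (0.6124,0.6124,0.5000)
R[2][0] = 0.5000

0.500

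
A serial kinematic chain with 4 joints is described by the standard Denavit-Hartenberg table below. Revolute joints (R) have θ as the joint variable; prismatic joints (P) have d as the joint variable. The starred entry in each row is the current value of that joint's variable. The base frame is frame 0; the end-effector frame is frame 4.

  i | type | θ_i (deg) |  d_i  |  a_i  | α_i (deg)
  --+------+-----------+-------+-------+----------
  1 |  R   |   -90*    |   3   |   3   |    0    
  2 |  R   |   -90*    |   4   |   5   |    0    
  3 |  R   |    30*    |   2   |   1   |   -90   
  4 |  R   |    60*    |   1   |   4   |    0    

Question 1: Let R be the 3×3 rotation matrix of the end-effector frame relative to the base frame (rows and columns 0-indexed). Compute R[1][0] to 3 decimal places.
-0.250

End-effector x-axis (col 0 of R) = (-0.4330,-0.2500,-0.8660)
R[1][0] = -0.2500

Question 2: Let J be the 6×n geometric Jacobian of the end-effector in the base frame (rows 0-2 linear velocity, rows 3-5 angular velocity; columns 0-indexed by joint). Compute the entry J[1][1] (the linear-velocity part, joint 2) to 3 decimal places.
axis z_1 = (0.0000,0.0000,1.0000); lever o_n−o_1 = (-7.0981,-2.3660,2.5359)
cross product → J_v[:, 1] = (2.3660,-7.0981,0.0000)
J_ω[:, 1] = z_1
entry J[1][1] = -7.0981

-7.098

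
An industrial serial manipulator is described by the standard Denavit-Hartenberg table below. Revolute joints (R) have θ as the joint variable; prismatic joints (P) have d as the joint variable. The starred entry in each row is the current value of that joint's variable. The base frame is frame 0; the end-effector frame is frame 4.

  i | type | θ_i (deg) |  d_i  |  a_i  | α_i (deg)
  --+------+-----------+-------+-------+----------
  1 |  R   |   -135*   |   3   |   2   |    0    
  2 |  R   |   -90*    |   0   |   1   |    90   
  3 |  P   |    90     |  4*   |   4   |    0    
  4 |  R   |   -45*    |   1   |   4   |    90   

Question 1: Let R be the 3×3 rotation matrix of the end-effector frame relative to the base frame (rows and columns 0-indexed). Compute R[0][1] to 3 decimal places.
0.707

End-effector y-axis (col 1 of R) = (0.7071,0.7071,0.0000)
R[0][1] = 0.7071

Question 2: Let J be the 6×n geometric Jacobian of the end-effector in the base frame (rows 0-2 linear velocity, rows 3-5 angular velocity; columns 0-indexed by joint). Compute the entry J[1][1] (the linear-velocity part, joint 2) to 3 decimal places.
0.828

axis z_1 = (0.0000,0.0000,1.0000); lever o_n−o_1 = (0.8284,6.2426,6.8284)
cross product → J_v[:, 1] = (-6.2426,0.8284,0.0000)
J_ω[:, 1] = z_1
entry J[1][1] = 0.8284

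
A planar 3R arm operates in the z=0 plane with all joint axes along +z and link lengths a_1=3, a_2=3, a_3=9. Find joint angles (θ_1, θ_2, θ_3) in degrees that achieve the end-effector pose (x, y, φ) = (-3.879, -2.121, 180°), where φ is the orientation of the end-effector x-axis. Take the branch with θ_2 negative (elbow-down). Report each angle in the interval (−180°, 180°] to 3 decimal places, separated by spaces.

wrist centre = target − a_3·(cos φ, sin φ) = (5.1210, -2.1210)
cos θ_2 = (30.7233−3²−3²)/(2·3·3) = 0.7068; θ_2 = -45.0209° (elbow-down)
β = atan2(-2.1210,5.1210) = -22.4982°; ψ = atan2(-2.1221,5.1205) = -22.5104°
θ_1 = β − ψ = 0.0122°
θ_3 = φ − θ_1 − θ_2 = -134.9914° (wrapped to (-180°,180°])

0.012 -45.021 -134.991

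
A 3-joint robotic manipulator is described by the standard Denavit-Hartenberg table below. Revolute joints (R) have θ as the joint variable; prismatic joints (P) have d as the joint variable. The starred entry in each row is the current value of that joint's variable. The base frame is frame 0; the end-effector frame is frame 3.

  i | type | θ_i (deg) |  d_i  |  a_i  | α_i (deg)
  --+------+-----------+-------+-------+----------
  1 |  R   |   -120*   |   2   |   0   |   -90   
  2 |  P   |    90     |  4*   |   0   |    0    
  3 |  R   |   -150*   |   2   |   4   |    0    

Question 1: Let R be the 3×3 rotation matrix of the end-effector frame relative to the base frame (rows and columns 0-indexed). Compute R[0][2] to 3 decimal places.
0.866

End-effector z-axis (col 2 of R) = (0.8660,-0.5000,0.0000)
R[0][2] = 0.8660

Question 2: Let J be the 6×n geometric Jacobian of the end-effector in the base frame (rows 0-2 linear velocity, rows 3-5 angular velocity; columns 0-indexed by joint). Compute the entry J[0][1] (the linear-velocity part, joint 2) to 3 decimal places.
prismatic axis z_1 = (0.8660,-0.5000,0.0000)
J_v[:, 1] = z_1; J_ω[:, 1] = (0,0,0)
entry J[0][1] = 0.8660

0.866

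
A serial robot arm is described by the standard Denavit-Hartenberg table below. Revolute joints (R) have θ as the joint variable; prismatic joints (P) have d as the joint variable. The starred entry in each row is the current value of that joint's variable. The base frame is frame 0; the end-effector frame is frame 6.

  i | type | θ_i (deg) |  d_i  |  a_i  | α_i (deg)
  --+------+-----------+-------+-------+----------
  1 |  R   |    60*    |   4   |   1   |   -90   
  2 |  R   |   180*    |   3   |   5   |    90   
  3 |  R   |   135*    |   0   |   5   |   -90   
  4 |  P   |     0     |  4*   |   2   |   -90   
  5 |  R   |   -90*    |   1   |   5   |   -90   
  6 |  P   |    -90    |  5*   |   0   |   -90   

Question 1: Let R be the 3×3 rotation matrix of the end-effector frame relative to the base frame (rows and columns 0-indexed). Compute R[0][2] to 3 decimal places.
0.966

End-effector z-axis (col 2 of R) = (0.9659,0.2588,-0.0000)
R[0][2] = 0.9659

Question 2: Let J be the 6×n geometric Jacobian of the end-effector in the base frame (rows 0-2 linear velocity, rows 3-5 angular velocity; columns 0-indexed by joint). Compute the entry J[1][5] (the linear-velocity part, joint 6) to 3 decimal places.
prismatic axis z_5 = (-0.2588,0.9659,0.0000)
J_v[:, 5] = z_5; J_ω[:, 5] = (0,0,0)
entry J[1][5] = 0.9659

0.966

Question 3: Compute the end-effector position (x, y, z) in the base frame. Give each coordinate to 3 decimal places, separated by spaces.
after link 1: o_1 = (0.5000, 0.8660, 4.0000)
after link 2: o_2 = (-4.5981, -1.9641, 4.0000)
after link 3: o_3 = (-5.8922, 2.8655, 4.0000)
after link 4: o_4 = (-2.5461, 5.8327, 4.0000)
after link 5: o_5 = (2.2835, 7.1268, 5.0000)
after link 6: o_6 = (0.9894, 11.9564, 5.0000)

0.989 11.956 5.000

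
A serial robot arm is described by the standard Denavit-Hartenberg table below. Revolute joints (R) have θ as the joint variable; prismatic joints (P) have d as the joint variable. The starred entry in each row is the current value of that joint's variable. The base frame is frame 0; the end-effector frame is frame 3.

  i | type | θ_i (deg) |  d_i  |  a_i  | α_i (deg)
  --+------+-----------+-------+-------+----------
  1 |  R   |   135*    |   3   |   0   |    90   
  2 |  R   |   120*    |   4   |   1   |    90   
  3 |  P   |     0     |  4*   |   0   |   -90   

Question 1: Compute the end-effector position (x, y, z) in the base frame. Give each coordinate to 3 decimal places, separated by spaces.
0.732 4.924 5.866

after link 1: o_1 = (0.0000, 0.0000, 3.0000)
after link 2: o_2 = (3.1820, 2.4749, 3.8660)
after link 3: o_3 = (0.7325, 4.9244, 5.8660)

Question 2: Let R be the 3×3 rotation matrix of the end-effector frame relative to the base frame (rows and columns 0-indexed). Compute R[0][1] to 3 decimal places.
0.612

End-effector y-axis (col 1 of R) = (0.6124,-0.6124,-0.5000)
R[0][1] = 0.6124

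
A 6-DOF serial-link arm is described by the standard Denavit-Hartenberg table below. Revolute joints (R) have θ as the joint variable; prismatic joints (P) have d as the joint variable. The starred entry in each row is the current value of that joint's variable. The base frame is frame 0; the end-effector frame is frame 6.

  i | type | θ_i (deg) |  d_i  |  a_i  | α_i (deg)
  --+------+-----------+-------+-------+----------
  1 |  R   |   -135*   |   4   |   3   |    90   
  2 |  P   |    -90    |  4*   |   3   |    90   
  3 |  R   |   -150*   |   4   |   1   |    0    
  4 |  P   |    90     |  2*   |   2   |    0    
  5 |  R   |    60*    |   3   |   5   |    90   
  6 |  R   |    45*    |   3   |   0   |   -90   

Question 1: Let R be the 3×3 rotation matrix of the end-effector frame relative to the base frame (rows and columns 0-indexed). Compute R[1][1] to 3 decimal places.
0.707

End-effector y-axis (col 1 of R) = (-0.7071,0.7071,-0.0000)
R[1][1] = 0.7071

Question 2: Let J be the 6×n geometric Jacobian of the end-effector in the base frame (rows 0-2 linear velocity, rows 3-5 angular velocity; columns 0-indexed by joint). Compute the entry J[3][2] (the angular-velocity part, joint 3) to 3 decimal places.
0.707

axis z_2 = (0.7071,0.7071,-0.0000); lever o_n−o_2 = (10.0636,2.6643,-5.1340)
cross product → J_v[:, 2] = (-3.6303,3.6303,-5.2321)
J_ω[:, 2] = z_2
entry J[3][2] = 0.7071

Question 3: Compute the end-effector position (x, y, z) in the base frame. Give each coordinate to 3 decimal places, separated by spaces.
after link 1: o_1 = (-2.1213, -2.1213, 4.0000)
after link 2: o_2 = (-4.9497, 0.7071, 1.0000)
after link 3: o_3 = (-1.7678, 3.1820, 1.8660)
after link 4: o_4 = (0.8712, 3.3714, 0.8660)
after link 5: o_5 = (2.9925, 5.4928, -4.1340)
after link 6: o_6 = (5.1138, 3.3714, -4.1340)

5.114 3.371 -4.134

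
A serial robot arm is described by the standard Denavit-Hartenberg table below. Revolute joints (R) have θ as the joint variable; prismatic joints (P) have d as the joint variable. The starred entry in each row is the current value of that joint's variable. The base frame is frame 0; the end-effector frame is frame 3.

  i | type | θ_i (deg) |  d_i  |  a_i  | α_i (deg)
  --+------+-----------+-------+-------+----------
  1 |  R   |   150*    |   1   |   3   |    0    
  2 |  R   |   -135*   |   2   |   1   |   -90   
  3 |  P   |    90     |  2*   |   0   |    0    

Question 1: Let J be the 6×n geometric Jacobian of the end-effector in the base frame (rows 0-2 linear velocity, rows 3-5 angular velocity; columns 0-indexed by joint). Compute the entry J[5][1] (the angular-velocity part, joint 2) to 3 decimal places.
axis z_1 = (0.0000,0.0000,1.0000); lever o_n−o_1 = (0.4483,2.1907,2.0000)
cross product → J_v[:, 1] = (-2.1907,0.4483,0.0000)
J_ω[:, 1] = z_1
entry J[5][1] = 1.0000

1.000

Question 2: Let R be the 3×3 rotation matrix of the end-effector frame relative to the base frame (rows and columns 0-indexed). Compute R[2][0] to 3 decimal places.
-1.000

End-effector x-axis (col 0 of R) = (0.0000,0.0000,-1.0000)
R[2][0] = -1.0000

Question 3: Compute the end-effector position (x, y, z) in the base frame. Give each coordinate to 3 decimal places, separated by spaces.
after link 1: o_1 = (-2.5981, 1.5000, 1.0000)
after link 2: o_2 = (-1.6322, 1.7588, 3.0000)
after link 3: o_3 = (-2.1498, 3.6907, 3.0000)

-2.150 3.691 3.000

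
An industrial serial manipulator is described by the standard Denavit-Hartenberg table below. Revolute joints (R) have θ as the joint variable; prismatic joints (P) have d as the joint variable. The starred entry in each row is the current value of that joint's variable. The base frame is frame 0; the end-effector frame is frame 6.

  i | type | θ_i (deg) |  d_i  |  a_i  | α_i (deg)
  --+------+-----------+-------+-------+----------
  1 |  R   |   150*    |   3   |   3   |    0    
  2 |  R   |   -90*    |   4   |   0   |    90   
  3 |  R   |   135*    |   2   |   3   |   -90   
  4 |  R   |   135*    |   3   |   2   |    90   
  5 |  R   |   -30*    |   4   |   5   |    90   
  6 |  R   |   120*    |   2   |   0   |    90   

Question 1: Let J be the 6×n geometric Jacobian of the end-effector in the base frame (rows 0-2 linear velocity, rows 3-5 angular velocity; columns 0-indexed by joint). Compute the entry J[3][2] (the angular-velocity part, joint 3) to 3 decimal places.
axis z_2 = (0.8660,-0.5000,0.0000); lever o_n−o_2 = (-4.2740,1.7920,2.3274)
cross product → J_v[:, 2] = (-1.1637,-2.0156,-0.5851)
J_ω[:, 2] = z_2
entry J[3][2] = 0.8660

0.866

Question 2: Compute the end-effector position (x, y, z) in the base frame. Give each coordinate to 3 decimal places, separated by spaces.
-6.872 3.292 9.327

after link 1: o_1 = (-2.5981, 1.5000, 3.0000)
after link 2: o_2 = (-2.5981, 1.5000, 7.0000)
after link 3: o_3 = (-1.9267, -1.3371, 9.1213)
after link 4: o_4 = (-3.7121, -1.6011, 6.0000)
after link 5: o_5 = (-7.8468, 3.0179, 7.6027)
after link 6: o_6 = (-6.8721, 3.2920, 9.3274)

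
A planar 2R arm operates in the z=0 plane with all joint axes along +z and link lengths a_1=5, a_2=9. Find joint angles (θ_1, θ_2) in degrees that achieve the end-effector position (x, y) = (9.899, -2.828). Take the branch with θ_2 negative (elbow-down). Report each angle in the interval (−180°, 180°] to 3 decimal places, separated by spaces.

cos θ_2 = (105.9878−5²−9²)/(2·5·9) = -0.0001; θ_2 = -90.0078° (elbow-down)
β = atan2(-2.8280,9.8990) = -15.9439°; ψ = atan2(-9.0000,4.9988) = -60.9513°
θ_1 = β − ψ = 45.0075°

45.007 -90.008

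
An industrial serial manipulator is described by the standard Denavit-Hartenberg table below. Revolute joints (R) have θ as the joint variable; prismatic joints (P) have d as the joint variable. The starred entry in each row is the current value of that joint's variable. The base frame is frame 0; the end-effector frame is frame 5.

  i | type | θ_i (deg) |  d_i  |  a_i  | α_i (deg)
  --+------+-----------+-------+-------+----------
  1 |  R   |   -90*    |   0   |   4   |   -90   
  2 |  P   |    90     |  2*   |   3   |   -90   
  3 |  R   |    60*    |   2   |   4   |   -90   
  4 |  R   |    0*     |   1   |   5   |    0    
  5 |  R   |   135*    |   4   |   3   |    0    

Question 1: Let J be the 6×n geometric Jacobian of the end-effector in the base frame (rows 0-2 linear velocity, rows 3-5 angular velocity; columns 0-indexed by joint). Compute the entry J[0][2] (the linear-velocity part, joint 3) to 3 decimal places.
0.891

axis z_2 = (0.0000,1.0000,-0.0000); lever o_n−o_2 = (-8.4571,-0.1213,0.8908)
cross product → J_v[:, 2] = (0.8908,0.0000,8.4571)
J_ω[:, 2] = z_2
entry J[0][2] = 0.8908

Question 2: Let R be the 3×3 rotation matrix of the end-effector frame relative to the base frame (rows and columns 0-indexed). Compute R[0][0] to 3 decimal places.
End-effector x-axis (col 0 of R) = (0.6124,-0.7071,0.3536)
R[0][0] = 0.6124

0.612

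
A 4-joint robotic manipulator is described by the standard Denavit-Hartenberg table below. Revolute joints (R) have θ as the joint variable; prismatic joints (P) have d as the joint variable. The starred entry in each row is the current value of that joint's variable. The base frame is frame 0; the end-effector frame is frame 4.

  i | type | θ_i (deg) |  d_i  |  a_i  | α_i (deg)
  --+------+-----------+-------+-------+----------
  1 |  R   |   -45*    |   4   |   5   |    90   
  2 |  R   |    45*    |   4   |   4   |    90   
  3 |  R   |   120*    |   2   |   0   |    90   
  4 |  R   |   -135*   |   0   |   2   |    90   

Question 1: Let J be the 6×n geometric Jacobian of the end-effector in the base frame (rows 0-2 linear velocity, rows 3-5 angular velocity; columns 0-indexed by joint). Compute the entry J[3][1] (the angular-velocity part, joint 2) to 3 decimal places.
axis z_1 = (-0.7071,-0.7071,0.0000); lever o_n−o_1 = (0.6840,-4.6088,2.9142)
cross product → J_v[:, 1] = (-2.0607,2.0607,3.7426)
J_ω[:, 1] = z_1
entry J[3][1] = -0.7071

-0.707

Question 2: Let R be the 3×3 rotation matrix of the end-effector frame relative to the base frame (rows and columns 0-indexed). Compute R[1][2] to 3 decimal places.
-0.097

End-effector z-axis (col 2 of R) = (0.9633,-0.0973,-0.2500)
R[1][2] = -0.0973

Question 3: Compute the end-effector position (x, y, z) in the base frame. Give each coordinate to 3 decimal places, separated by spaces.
after link 1: o_1 = (3.5355, -3.5355, 4.0000)
after link 2: o_2 = (2.7071, -8.3640, 6.8284)
after link 3: o_3 = (3.7071, -9.3640, 5.4142)
after link 4: o_4 = (4.2196, -8.1444, 6.9142)

4.220 -8.144 6.914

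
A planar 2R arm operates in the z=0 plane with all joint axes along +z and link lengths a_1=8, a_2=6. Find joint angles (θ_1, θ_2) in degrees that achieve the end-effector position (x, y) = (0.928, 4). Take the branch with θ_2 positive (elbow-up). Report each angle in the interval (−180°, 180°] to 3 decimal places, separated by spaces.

30.003 150.000

cos θ_2 = (16.8612−8²−6²)/(2·8·6) = -0.8660; θ_2 = 150.0005° (elbow-up)
β = atan2(4.0000,0.9280) = 76.9384°; ψ = atan2(3.0000,2.8038) = 46.9355°
θ_1 = β − ψ = 30.0029°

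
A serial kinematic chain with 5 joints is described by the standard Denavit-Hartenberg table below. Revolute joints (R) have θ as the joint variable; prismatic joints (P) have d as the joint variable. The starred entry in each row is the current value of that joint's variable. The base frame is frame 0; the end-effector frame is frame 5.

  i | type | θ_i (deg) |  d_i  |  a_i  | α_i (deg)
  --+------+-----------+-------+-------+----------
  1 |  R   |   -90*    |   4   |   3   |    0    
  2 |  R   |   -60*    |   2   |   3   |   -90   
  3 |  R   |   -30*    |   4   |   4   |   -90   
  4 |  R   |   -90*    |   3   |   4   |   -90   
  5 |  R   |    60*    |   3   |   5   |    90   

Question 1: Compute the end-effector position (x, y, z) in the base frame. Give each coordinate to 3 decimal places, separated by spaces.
-2.022 -16.292 10.652

after link 1: o_1 = (0.0000, -3.0000, 4.0000)
after link 2: o_2 = (-2.5981, -4.5000, 6.0000)
after link 3: o_3 = (-3.5981, -9.6962, 8.0000)
after link 4: o_4 = (-2.8971, -13.9103, 5.4019)
after link 5: o_5 = (-2.0221, -16.2918, 10.6519)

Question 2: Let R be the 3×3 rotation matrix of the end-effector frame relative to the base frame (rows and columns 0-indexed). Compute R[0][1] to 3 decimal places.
End-effector y-axis (col 1 of R) = (-0.7500,-0.4330,0.5000)
R[0][1] = -0.7500

-0.750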